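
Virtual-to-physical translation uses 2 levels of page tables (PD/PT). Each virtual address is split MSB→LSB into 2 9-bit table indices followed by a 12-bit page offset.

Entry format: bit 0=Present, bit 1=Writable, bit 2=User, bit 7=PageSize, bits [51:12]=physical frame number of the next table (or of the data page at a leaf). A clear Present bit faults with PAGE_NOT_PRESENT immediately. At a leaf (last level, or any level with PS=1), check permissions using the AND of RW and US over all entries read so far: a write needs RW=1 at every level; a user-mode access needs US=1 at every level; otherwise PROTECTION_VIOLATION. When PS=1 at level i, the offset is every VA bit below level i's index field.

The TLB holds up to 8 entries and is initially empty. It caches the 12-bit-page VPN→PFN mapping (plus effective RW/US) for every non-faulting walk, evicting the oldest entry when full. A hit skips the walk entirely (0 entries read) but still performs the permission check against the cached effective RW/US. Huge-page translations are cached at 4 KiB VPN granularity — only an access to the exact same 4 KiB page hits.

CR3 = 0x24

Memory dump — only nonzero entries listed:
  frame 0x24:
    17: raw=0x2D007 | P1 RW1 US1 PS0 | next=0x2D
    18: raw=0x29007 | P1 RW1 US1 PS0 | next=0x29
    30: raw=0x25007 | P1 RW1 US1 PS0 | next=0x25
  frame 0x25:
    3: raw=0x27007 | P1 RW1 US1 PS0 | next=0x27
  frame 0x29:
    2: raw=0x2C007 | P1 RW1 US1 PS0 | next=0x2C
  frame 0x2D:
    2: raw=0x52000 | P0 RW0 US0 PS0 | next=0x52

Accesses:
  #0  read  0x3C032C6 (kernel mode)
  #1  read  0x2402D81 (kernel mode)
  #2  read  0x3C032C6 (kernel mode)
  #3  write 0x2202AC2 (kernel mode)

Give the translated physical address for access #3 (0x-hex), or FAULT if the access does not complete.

Per-access translation:
#0 VA=0x3C032C6 (r,kernel):
  L0: frame=0x24 idx=30 entry=0x25007 [P=1 RW=1 US=1 PS=0]
  L1: frame=0x25 idx=3 entry=0x27007 [P=1 RW=1 US=1 PS=0]
  → PA=0x272C6  (2 entries read)
#1 VA=0x2402D81 (r,kernel):
  L0: frame=0x24 idx=18 entry=0x29007 [P=1 RW=1 US=1 PS=0]
  L1: frame=0x29 idx=2 entry=0x2C007 [P=1 RW=1 US=1 PS=0]
  → PA=0x2CD81  (2 entries read)
#2 VA=0x3C032C6 (r,kernel):
  TLB hit vpn=0x3C03 → PA=0x272C6
#3 VA=0x2202AC2 (w,kernel):
  L0: frame=0x24 idx=17 entry=0x2D007 [P=1 RW=1 US=1 PS=0]
  L1: frame=0x2D idx=2 entry=0x52000 [P=0 RW=0 US=0 PS=0]
  → PAGE_NOT_PRESENT  (2 entries read)

Access #3 PA: FAULT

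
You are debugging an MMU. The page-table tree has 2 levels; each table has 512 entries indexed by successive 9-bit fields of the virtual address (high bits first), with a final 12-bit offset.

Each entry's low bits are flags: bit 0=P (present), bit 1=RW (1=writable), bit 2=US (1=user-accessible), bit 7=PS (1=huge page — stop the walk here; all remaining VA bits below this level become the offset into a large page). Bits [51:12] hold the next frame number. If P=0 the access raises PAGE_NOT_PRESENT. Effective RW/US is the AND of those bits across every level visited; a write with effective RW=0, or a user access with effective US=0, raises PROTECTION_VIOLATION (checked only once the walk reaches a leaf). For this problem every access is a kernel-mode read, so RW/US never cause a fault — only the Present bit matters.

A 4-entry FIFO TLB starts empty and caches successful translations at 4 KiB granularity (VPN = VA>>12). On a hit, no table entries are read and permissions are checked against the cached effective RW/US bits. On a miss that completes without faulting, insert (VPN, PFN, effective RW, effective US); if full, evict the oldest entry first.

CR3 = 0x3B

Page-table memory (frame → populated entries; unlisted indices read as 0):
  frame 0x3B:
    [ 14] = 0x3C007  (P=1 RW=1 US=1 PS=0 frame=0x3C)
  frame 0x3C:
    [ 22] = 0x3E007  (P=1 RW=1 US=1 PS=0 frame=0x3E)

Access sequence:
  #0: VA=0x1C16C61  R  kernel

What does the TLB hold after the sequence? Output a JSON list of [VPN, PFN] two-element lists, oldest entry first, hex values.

Per-access translation:
#0 VA=0x1C16C61 (r,kernel):
  L0: frame=0x3B idx=14 entry=0x3C007 [P=1 RW=1 US=1 PS=0]
  L1: frame=0x3C idx=22 entry=0x3E007 [P=1 RW=1 US=1 PS=0]
  → PA=0x3EC61  (2 entries read)

TLB: [["0x1C16", "0x3E"]]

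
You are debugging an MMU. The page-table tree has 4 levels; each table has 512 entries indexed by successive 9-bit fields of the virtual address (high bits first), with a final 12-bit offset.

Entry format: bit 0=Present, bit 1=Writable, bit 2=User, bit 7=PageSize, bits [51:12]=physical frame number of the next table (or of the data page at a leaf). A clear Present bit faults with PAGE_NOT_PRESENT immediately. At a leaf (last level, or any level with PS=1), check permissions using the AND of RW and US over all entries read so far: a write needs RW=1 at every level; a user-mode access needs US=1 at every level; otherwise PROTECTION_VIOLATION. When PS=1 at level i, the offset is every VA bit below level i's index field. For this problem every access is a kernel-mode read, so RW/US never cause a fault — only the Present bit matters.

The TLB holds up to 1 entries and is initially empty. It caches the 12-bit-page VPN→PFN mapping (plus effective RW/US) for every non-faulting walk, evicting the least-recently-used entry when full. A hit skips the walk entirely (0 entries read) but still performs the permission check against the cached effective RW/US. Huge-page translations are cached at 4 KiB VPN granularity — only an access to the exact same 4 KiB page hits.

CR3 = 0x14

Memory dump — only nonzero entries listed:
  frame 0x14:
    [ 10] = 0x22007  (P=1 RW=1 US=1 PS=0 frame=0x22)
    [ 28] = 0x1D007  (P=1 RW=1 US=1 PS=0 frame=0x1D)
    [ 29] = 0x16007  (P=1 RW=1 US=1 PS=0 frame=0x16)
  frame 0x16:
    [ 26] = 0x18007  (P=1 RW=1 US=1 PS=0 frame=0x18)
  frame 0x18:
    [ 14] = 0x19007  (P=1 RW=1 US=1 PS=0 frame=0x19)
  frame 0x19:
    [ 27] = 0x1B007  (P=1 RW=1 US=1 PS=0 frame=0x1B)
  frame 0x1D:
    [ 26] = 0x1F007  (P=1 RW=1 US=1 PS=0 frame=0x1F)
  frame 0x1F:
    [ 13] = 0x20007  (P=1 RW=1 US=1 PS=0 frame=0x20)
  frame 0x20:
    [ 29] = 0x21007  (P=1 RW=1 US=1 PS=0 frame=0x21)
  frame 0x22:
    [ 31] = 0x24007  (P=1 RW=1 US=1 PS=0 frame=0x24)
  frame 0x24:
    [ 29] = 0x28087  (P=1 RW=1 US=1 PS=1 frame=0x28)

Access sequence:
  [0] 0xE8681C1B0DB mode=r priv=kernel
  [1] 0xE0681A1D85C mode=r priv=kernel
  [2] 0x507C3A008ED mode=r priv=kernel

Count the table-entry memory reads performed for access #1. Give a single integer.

Walk each access:
#0 VA=0xE8681C1B0DB (r,kernel):
  L0: frame=0x14 idx=29 entry=0x16007 [P=1 RW=1 US=1 PS=0]
  L1: frame=0x16 idx=26 entry=0x18007 [P=1 RW=1 US=1 PS=0]
  L2: frame=0x18 idx=14 entry=0x19007 [P=1 RW=1 US=1 PS=0]
  L3: frame=0x19 idx=27 entry=0x1B007 [P=1 RW=1 US=1 PS=0]
  ✓ 0x1B0DB  — 4 lookups
#1 VA=0xE0681A1D85C (r,kernel):
  L0: frame=0x14 idx=28 entry=0x1D007 [P=1 RW=1 US=1 PS=0]
  L1: frame=0x1D idx=26 entry=0x1F007 [P=1 RW=1 US=1 PS=0]
  L2: frame=0x1F idx=13 entry=0x20007 [P=1 RW=1 US=1 PS=0]
  L3: frame=0x20 idx=29 entry=0x21007 [P=1 RW=1 US=1 PS=0]
  ✓ 0x2185C  — 4 lookups
#2 VA=0x507C3A008ED (r,kernel):
  L0: frame=0x14 idx=10 entry=0x22007 [P=1 RW=1 US=1 PS=0]
  L1: frame=0x22 idx=31 entry=0x24007 [P=1 RW=1 US=1 PS=0]
  L2: frame=0x24 idx=29 entry=0x28087 [P=1 RW=1 US=1 PS=1]
  ✓ 0x288ED (huge @L2)  — 3 lookups

Entries read for #1: 4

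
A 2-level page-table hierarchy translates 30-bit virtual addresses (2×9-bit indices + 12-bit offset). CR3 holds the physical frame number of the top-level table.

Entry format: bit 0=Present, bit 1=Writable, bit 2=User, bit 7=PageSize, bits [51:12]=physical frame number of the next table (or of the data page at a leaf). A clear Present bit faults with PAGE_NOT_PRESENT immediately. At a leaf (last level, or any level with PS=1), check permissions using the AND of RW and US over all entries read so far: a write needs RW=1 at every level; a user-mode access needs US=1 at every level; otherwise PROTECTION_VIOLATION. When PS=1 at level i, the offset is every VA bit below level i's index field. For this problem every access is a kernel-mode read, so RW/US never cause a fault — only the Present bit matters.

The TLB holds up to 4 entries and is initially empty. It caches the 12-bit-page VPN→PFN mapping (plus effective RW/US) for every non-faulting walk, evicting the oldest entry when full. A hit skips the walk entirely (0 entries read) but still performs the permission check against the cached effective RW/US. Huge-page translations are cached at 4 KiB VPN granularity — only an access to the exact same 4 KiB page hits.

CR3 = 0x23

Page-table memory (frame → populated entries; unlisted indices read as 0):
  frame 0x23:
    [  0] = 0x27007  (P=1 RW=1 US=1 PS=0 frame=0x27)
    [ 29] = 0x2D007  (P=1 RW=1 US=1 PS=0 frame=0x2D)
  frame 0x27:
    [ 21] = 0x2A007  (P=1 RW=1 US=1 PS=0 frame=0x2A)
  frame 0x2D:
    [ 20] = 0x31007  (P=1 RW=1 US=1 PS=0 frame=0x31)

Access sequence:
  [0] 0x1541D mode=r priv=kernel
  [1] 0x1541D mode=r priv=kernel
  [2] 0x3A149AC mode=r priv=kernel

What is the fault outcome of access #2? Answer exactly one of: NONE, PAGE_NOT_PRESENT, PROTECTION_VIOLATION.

Trace:
#0 VA=0x1541D (r,kernel):
  lvl0: tbl 0x23, slot 0 ⇒ 0x27007 (P1/RW1/US1/PS0)
  lvl1: tbl 0x27, slot 21 ⇒ 0x2A007 (P1/RW1/US1/PS0)
  ⇒ phys 0x2A41D  [2 reads]
#1 VA=0x1541D (r,kernel):
  TLB hit vpn=0x15 → PA=0x2A41D
#2 VA=0x3A149AC (r,kernel):
  lvl0: tbl 0x23, slot 29 ⇒ 0x2D007 (P1/RW1/US1/PS0)
  lvl1: tbl 0x2D, slot 20 ⇒ 0x31007 (P1/RW1/US1/PS0)
  ⇒ phys 0x319AC  [2 reads]

Access #2 fault: NONE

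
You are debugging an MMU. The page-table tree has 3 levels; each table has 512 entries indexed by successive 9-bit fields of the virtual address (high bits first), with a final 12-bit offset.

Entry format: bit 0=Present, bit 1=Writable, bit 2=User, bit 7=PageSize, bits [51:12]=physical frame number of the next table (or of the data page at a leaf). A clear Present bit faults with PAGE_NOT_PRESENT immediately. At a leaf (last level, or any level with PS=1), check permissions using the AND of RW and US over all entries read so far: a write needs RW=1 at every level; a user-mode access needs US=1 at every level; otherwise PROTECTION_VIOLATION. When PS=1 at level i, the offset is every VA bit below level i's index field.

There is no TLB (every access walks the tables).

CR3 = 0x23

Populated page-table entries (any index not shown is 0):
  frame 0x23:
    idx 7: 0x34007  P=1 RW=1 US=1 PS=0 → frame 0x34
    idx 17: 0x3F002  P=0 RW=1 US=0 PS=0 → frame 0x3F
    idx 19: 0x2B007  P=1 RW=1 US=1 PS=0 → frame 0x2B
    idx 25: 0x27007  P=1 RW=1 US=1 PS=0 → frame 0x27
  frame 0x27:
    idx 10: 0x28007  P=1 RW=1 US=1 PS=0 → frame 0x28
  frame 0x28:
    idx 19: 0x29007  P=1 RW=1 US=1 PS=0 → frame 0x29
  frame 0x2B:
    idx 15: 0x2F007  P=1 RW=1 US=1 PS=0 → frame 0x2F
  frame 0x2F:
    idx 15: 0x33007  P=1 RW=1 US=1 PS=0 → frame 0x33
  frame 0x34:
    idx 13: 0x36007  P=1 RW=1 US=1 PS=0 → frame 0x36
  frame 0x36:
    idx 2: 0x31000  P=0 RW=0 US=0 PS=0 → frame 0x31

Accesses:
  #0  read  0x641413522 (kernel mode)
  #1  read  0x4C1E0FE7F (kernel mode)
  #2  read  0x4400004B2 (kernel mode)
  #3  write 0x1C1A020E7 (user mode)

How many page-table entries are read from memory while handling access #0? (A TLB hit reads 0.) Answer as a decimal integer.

Trace:
#0 VA=0x641413522 (r,kernel):
  [0] read 0x23 idx=25: raw=0x27007 flags P=1 W=1 U=1 S=0
  [1] read 0x27 idx=10: raw=0x28007 flags P=1 W=1 U=1 S=0
  [2] read 0x28 idx=19: raw=0x29007 flags P=1 W=1 U=1 S=0
  ✓ 0x29522  — 3 lookups
#1 VA=0x4C1E0FE7F (r,kernel):
  [0] read 0x23 idx=19: raw=0x2B007 flags P=1 W=1 U=1 S=0
  [1] read 0x2B idx=15: raw=0x2F007 flags P=1 W=1 U=1 S=0
  [2] read 0x2F idx=15: raw=0x33007 flags P=1 W=1 U=1 S=0
  ✓ 0x33E7F  — 3 lookups
#2 VA=0x4400004B2 (r,kernel):
  [0] read 0x23 idx=17: raw=0x3F002 flags P=0 W=1 U=0 S=0
  ✗ PAGE_NOT_PRESENT  [1 reads]
#3 VA=0x1C1A020E7 (w,user):
  [0] read 0x23 idx=7: raw=0x34007 flags P=1 W=1 U=1 S=0
  [1] read 0x34 idx=13: raw=0x36007 flags P=1 W=1 U=1 S=0
  [2] read 0x36 idx=2: raw=0x31000 flags P=0 W=0 U=0 S=0
  ✗ PAGE_NOT_PRESENT  [3 reads]

Entries read for #0: 3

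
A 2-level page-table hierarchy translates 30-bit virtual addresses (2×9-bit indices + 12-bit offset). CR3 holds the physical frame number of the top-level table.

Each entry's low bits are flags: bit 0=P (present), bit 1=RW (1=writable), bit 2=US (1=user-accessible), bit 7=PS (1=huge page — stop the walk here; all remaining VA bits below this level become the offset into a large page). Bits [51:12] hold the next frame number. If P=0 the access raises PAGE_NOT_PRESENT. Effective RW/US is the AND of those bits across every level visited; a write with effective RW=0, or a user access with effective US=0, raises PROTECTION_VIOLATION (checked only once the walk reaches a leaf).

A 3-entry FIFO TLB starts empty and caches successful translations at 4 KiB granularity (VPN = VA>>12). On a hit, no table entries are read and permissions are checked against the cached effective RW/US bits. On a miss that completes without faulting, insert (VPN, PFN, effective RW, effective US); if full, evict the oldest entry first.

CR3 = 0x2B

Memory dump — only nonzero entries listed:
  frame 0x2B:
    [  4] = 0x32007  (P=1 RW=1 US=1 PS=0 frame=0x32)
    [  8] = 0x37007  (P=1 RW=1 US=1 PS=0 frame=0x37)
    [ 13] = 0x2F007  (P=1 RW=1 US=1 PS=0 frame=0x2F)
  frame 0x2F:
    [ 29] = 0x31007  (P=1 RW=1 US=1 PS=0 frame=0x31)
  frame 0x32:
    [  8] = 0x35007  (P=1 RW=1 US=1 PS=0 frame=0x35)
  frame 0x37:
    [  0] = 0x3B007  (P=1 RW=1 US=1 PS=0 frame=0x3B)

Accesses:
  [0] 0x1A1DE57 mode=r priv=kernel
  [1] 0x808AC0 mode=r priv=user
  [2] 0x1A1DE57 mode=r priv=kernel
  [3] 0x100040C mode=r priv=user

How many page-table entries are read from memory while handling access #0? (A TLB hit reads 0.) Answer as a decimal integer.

Trace:
#0 VA=0x1A1DE57 (r,kernel):
  L0 @0x2B[13] → 0x2F007  P=1,RW=1,US=1,PS=0
  L1 @0x2F[29] → 0x31007  P=1,RW=1,US=1,PS=0
  ⇒ phys 0x31E57  [2 reads]
#1 VA=0x808AC0 (r,user):
  L0 @0x2B[4] → 0x32007  P=1,RW=1,US=1,PS=0
  L1 @0x32[8] → 0x35007  P=1,RW=1,US=1,PS=0
  ⇒ phys 0x35AC0  [2 reads]
#2 VA=0x1A1DE57 (r,kernel):
  TLB hit vpn=0x1A1D → PA=0x31E57
#3 VA=0x100040C (r,user):
  L0 @0x2B[8] → 0x37007  P=1,RW=1,US=1,PS=0
  L1 @0x37[0] → 0x3B007  P=1,RW=1,US=1,PS=0
  ⇒ phys 0x3B40C  [2 reads]

Entries read for #0: 2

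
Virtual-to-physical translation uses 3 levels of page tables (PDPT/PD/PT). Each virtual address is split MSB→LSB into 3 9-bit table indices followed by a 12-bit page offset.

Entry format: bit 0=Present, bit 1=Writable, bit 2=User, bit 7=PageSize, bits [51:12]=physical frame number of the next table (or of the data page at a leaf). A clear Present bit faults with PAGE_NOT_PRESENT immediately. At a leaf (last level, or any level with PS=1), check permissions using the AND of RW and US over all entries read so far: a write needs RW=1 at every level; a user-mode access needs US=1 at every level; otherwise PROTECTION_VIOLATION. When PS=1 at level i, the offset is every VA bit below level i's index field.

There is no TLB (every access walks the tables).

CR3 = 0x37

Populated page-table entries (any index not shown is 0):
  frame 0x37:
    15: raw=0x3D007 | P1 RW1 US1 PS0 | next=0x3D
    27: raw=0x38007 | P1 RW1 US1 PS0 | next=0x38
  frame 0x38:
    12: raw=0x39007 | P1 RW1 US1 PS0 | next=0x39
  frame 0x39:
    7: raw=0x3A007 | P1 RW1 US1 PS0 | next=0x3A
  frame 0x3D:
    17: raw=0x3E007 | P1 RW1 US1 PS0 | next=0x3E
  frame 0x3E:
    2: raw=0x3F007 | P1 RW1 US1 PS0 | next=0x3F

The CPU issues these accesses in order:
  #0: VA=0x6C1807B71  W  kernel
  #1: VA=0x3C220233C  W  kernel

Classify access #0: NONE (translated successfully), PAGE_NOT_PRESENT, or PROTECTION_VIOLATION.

Per-access translation:
#0 VA=0x6C1807B71 (w,kernel):
  L0 @0x37[27] → 0x38007  P=1,RW=1,US=1,PS=0
  L1 @0x38[12] → 0x39007  P=1,RW=1,US=1,PS=0
  L2 @0x39[7] → 0x3A007  P=1,RW=1,US=1,PS=0
  ⇒ phys 0x3AB71  [3 reads]
#1 VA=0x3C220233C (w,kernel):
  L0 @0x37[15] → 0x3D007  P=1,RW=1,US=1,PS=0
  L1 @0x3D[17] → 0x3E007  P=1,RW=1,US=1,PS=0
  L2 @0x3E[2] → 0x3F007  P=1,RW=1,US=1,PS=0
  ⇒ phys 0x3F33C  [3 reads]

Access #0 fault: NONE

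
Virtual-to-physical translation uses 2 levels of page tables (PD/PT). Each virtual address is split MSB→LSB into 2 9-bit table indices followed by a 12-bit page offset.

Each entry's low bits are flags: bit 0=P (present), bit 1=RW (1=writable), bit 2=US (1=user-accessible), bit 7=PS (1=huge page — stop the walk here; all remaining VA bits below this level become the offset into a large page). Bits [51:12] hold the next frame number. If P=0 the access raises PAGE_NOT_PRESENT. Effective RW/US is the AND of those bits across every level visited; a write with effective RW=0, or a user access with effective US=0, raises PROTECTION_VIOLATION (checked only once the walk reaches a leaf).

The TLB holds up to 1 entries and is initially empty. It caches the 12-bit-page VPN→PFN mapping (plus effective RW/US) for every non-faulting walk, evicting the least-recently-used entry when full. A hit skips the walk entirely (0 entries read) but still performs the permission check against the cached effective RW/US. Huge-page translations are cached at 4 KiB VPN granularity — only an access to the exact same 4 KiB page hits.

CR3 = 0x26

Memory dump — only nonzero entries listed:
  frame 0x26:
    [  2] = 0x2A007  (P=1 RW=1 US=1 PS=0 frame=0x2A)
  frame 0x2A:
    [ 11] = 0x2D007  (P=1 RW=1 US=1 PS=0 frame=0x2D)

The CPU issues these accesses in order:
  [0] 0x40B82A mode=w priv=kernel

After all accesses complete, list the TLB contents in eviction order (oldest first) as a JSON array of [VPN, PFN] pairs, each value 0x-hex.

Per-access translation:
#0 VA=0x40B82A (w,kernel):
  L0 @0x26[2] → 0x2A007  P=1,RW=1,US=1,PS=0
  L1 @0x2A[11] → 0x2D007  P=1,RW=1,US=1,PS=0
  ⇒ phys 0x2D82A  [2 reads]

TLB: [["0x40B", "0x2D"]]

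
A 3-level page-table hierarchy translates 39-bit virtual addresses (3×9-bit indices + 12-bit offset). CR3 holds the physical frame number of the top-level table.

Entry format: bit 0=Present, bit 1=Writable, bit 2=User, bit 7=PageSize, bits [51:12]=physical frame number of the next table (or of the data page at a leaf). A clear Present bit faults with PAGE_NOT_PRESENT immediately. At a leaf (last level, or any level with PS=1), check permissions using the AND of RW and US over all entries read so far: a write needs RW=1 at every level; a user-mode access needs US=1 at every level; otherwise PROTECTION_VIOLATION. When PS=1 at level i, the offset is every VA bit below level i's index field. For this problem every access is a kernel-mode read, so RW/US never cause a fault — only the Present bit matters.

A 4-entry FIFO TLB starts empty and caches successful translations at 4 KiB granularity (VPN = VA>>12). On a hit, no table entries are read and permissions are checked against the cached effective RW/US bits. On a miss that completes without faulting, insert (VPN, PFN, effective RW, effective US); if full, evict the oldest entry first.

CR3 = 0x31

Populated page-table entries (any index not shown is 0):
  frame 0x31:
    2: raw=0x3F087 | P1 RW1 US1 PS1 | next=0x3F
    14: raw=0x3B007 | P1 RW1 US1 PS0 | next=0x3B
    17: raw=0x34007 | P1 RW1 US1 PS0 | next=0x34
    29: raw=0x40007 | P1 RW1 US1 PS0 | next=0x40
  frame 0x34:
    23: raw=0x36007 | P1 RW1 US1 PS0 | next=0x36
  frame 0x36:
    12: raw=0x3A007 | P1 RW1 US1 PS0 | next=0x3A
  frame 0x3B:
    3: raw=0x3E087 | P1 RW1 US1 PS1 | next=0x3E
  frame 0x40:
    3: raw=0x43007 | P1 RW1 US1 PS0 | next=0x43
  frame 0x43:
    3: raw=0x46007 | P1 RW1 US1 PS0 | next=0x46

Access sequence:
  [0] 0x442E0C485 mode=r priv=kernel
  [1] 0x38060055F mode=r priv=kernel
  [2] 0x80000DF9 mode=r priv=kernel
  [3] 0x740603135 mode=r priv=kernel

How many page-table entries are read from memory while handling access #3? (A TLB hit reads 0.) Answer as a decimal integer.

Trace:
#0 VA=0x442E0C485 (r,kernel):
  [0] read 0x31 idx=17: raw=0x34007 flags P=1 W=1 U=1 S=0
  [1] read 0x34 idx=23: raw=0x36007 flags P=1 W=1 U=1 S=0
  [2] read 0x36 idx=12: raw=0x3A007 flags P=1 W=1 U=1 S=0
  → PA=0x3A485  (3 entries read)
#1 VA=0x38060055F (r,kernel):
  [0] read 0x31 idx=14: raw=0x3B007 flags P=1 W=1 U=1 S=0
  [1] read 0x3B idx=3: raw=0x3E087 flags P=1 W=1 U=1 S=1
  → PA=0x3E55F (huge @L1)  (2 entries read)
#2 VA=0x80000DF9 (r,kernel):
  [0] read 0x31 idx=2: raw=0x3F087 flags P=1 W=1 U=1 S=1
  → PA=0x3FDF9 (huge @L0)  (1 entries read)
#3 VA=0x740603135 (r,kernel):
  [0] read 0x31 idx=29: raw=0x40007 flags P=1 W=1 U=1 S=0
  [1] read 0x40 idx=3: raw=0x43007 flags P=1 W=1 U=1 S=0
  [2] read 0x43 idx=3: raw=0x46007 flags P=1 W=1 U=1 S=0
  → PA=0x46135  (3 entries read)

Entries read for #3: 3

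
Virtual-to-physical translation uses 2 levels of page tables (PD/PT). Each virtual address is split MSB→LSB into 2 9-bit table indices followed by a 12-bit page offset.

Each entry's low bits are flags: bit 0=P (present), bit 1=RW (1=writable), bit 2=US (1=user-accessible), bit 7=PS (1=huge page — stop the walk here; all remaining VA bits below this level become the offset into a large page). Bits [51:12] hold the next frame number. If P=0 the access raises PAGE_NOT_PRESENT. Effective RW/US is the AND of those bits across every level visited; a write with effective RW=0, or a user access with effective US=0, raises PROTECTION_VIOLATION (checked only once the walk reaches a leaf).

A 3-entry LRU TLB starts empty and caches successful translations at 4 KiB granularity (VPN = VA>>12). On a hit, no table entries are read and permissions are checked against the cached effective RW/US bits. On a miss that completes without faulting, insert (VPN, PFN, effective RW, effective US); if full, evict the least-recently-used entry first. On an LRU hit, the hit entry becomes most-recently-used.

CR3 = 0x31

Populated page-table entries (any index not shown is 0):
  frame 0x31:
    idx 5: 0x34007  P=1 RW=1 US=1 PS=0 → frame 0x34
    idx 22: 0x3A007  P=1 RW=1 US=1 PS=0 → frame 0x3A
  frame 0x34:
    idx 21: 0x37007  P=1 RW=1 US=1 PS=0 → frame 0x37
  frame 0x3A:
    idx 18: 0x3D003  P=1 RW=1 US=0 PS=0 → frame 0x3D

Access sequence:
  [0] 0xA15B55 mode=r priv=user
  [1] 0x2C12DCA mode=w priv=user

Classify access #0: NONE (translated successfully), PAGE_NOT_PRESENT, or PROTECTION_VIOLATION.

Trace:
#0 VA=0xA15B55 (r,user):
  lvl0: tbl 0x31, slot 5 ⇒ 0x34007 (P1/RW1/US1/PS0)
  lvl1: tbl 0x34, slot 21 ⇒ 0x37007 (P1/RW1/US1/PS0)
  ⇒ phys 0x37B55  [2 reads]
#1 VA=0x2C12DCA (w,user):
  lvl0: tbl 0x31, slot 22 ⇒ 0x3A007 (P1/RW1/US1/PS0)
  lvl1: tbl 0x3A, slot 18 ⇒ 0x3D003 (P1/RW1/US0/PS0)
  → PROTECTION_VIOLATION  (2 entries read)

Access #0 fault: NONE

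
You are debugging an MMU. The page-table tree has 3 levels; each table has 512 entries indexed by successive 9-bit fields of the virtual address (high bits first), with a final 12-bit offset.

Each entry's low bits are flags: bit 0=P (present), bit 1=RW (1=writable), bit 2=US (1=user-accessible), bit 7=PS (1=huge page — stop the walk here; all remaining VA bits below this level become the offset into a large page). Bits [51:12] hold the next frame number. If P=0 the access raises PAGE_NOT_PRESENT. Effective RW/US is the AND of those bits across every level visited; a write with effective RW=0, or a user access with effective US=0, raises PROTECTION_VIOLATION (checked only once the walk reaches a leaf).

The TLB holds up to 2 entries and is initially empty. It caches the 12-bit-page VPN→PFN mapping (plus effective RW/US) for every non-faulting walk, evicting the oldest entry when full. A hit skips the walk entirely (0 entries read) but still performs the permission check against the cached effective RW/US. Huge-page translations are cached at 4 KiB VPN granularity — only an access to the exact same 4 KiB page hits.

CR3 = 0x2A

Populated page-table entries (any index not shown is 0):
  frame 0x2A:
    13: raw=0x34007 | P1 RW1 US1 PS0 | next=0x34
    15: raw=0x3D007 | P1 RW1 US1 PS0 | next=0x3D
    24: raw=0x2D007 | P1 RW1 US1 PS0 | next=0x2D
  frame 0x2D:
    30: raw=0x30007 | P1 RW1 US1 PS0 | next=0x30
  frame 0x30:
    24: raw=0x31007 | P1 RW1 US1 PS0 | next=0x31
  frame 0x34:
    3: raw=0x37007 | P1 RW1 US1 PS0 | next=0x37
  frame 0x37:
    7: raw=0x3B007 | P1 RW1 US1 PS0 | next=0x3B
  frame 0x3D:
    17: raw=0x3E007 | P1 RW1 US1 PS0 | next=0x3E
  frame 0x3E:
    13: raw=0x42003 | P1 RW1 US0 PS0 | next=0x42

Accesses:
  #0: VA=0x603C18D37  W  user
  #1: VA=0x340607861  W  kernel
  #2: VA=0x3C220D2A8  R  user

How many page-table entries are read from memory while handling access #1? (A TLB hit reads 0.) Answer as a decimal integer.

Walk each access:
#0 VA=0x603C18D37 (w,user):
  L0 @0x2A[24] → 0x2D007  P=1,RW=1,US=1,PS=0
  L1 @0x2D[30] → 0x30007  P=1,RW=1,US=1,PS=0
  L2 @0x30[24] → 0x31007  P=1,RW=1,US=1,PS=0
  ⇒ phys 0x31D37  [3 reads]
#1 VA=0x340607861 (w,kernel):
  L0 @0x2A[13] → 0x34007  P=1,RW=1,US=1,PS=0
  L1 @0x34[3] → 0x37007  P=1,RW=1,US=1,PS=0
  L2 @0x37[7] → 0x3B007  P=1,RW=1,US=1,PS=0
  ⇒ phys 0x3B861  [3 reads]
#2 VA=0x3C220D2A8 (r,user):
  L0 @0x2A[15] → 0x3D007  P=1,RW=1,US=1,PS=0
  L1 @0x3D[17] → 0x3E007  P=1,RW=1,US=1,PS=0
  L2 @0x3E[13] → 0x42003  P=1,RW=1,US=0,PS=0
  → PROTECTION_VIOLATION  (3 entries read)

Entries read for #1: 3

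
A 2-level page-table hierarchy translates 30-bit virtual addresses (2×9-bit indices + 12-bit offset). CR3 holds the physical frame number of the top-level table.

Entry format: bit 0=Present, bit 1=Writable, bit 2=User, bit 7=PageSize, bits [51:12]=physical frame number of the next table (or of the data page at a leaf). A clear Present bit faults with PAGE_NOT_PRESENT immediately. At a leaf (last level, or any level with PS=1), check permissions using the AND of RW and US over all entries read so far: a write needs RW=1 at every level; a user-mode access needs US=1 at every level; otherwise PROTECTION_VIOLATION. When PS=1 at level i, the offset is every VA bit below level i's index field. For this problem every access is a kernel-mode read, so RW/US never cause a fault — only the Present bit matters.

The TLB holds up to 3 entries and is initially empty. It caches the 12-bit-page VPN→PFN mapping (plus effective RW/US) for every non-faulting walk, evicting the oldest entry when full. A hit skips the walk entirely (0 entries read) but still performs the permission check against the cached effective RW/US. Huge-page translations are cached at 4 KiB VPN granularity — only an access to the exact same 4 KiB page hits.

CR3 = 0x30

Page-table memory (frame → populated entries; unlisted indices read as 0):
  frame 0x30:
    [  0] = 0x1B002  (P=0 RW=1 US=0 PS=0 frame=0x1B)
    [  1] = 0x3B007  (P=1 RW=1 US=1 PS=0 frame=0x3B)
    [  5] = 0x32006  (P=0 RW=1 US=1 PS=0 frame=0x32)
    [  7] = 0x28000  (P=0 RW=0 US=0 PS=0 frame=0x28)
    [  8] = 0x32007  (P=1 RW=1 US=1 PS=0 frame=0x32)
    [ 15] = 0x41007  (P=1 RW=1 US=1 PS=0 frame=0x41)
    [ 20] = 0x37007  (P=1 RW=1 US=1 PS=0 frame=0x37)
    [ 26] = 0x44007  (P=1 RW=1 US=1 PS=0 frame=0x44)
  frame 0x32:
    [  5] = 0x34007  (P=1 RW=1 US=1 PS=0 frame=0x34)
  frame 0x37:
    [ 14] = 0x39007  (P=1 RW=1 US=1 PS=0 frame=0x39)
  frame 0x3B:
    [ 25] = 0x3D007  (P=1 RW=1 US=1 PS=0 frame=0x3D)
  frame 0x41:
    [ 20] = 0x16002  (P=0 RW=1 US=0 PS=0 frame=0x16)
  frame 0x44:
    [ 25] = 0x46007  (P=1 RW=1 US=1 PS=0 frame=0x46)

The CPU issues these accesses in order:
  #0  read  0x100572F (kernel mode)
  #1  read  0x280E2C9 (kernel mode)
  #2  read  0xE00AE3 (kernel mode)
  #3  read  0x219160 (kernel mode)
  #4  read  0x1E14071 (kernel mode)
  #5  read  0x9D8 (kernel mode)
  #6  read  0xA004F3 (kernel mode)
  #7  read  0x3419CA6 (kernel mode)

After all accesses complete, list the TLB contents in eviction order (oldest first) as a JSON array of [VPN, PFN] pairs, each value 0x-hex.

Walk each access:
#0 VA=0x100572F (r,kernel):
  L0 @0x30[8] → 0x32007  P=1,RW=1,US=1,PS=0
  L1 @0x32[5] → 0x34007  P=1,RW=1,US=1,PS=0
  → PA=0x3472F  (2 entries read)
#1 VA=0x280E2C9 (r,kernel):
  L0 @0x30[20] → 0x37007  P=1,RW=1,US=1,PS=0
  L1 @0x37[14] → 0x39007  P=1,RW=1,US=1,PS=0
  → PA=0x392C9  (2 entries read)
#2 VA=0xE00AE3 (r,kernel):
  L0 @0x30[7] → 0x28000  P=0,RW=0,US=0,PS=0
  ✗ PAGE_NOT_PRESENT  [1 reads]
#3 VA=0x219160 (r,kernel):
  L0 @0x30[1] → 0x3B007  P=1,RW=1,US=1,PS=0
  L1 @0x3B[25] → 0x3D007  P=1,RW=1,US=1,PS=0
  → PA=0x3D160  (2 entries read)
#4 VA=0x1E14071 (r,kernel):
  L0 @0x30[15] → 0x41007  P=1,RW=1,US=1,PS=0
  L1 @0x41[20] → 0x16002  P=0,RW=1,US=0,PS=0
  ✗ PAGE_NOT_PRESENT  [2 reads]
#5 VA=0x9D8 (r,kernel):
  L0 @0x30[0] → 0x1B002  P=0,RW=1,US=0,PS=0
  ✗ PAGE_NOT_PRESENT  [1 reads]
#6 VA=0xA004F3 (r,kernel):
  L0 @0x30[5] → 0x32006  P=0,RW=1,US=1,PS=0
  ✗ PAGE_NOT_PRESENT  [1 reads]
#7 VA=0x3419CA6 (r,kernel):
  L0 @0x30[26] → 0x44007  P=1,RW=1,US=1,PS=0
  L1 @0x44[25] → 0x46007  P=1,RW=1,US=1,PS=0
  → PA=0x46CA6  (2 entries read)

TLB: [["0x280E", "0x39"], ["0x219", "0x3D"], ["0x3419", "0x46"]]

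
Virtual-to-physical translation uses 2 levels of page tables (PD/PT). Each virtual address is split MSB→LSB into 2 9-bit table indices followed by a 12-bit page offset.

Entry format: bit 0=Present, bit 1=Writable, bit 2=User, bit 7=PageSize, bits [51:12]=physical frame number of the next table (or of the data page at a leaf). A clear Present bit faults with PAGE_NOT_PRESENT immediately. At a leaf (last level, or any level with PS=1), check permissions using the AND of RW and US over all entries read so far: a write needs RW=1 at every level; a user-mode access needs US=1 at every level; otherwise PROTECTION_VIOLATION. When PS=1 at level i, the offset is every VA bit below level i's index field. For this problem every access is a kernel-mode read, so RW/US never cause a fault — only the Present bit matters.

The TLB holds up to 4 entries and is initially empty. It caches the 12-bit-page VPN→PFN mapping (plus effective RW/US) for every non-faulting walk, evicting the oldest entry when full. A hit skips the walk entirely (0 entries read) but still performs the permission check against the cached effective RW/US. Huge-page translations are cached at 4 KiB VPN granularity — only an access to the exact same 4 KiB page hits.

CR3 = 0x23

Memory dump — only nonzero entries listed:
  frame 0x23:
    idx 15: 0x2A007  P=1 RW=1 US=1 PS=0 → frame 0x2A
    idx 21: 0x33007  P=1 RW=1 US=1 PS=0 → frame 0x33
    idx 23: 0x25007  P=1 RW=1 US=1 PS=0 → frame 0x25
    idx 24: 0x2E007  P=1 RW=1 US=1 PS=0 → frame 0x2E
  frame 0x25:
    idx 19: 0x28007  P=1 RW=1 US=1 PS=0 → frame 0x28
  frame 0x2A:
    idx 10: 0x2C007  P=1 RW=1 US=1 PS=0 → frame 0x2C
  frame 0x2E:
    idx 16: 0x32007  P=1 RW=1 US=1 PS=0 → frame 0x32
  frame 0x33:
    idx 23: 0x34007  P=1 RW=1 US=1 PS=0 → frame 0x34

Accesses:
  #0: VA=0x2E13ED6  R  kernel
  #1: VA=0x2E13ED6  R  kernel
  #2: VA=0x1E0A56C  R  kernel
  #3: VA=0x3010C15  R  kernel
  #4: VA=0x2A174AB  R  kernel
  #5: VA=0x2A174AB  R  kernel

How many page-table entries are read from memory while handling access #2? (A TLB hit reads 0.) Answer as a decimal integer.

Trace:
#0 VA=0x2E13ED6 (r,kernel):
  [0] read 0x23 idx=23: raw=0x25007 flags P=1 W=1 U=1 S=0
  [1] read 0x25 idx=19: raw=0x28007 flags P=1 W=1 U=1 S=0
  ✓ 0x28ED6  — 2 lookups
#1 VA=0x2E13ED6 (r,kernel):
  TLB hit vpn=0x2E13 → PA=0x28ED6
#2 VA=0x1E0A56C (r,kernel):
  [0] read 0x23 idx=15: raw=0x2A007 flags P=1 W=1 U=1 S=0
  [1] read 0x2A idx=10: raw=0x2C007 flags P=1 W=1 U=1 S=0
  ✓ 0x2C56C  — 2 lookups
#3 VA=0x3010C15 (r,kernel):
  [0] read 0x23 idx=24: raw=0x2E007 flags P=1 W=1 U=1 S=0
  [1] read 0x2E idx=16: raw=0x32007 flags P=1 W=1 U=1 S=0
  ✓ 0x32C15  — 2 lookups
#4 VA=0x2A174AB (r,kernel):
  [0] read 0x23 idx=21: raw=0x33007 flags P=1 W=1 U=1 S=0
  [1] read 0x33 idx=23: raw=0x34007 flags P=1 W=1 U=1 S=0
  ✓ 0x344AB  — 2 lookups
#5 VA=0x2A174AB (r,kernel):
  TLB hit vpn=0x2A17 → PA=0x344AB

Entries read for #2: 2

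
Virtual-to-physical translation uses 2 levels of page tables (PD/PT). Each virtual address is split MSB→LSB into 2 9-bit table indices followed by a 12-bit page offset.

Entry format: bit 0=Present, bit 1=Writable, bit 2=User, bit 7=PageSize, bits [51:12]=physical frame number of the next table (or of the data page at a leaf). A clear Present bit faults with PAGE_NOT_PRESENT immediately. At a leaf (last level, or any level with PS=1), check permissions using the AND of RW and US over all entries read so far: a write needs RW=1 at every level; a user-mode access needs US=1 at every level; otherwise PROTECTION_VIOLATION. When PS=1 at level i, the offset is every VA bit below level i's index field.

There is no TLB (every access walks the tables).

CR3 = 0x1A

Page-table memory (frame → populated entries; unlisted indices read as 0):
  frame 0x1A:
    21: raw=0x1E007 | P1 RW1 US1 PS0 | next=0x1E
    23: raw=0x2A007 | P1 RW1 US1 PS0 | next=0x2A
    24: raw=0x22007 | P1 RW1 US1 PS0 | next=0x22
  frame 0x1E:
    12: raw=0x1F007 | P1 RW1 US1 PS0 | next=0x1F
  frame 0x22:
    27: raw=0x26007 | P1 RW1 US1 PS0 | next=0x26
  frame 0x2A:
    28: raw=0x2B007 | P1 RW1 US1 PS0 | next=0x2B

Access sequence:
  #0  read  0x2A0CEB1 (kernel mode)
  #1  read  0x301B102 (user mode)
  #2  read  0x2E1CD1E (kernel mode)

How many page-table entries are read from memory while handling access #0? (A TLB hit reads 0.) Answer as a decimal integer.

Trace:
#0 VA=0x2A0CEB1 (r,kernel):
  lvl0: tbl 0x1A, slot 21 ⇒ 0x1E007 (P1/RW1/US1/PS0)
  lvl1: tbl 0x1E, slot 12 ⇒ 0x1F007 (P1/RW1/US1/PS0)
  ✓ 0x1FEB1  — 2 lookups
#1 VA=0x301B102 (r,user):
  lvl0: tbl 0x1A, slot 24 ⇒ 0x22007 (P1/RW1/US1/PS0)
  lvl1: tbl 0x22, slot 27 ⇒ 0x26007 (P1/RW1/US1/PS0)
  ✓ 0x26102  — 2 lookups
#2 VA=0x2E1CD1E (r,kernel):
  lvl0: tbl 0x1A, slot 23 ⇒ 0x2A007 (P1/RW1/US1/PS0)
  lvl1: tbl 0x2A, slot 28 ⇒ 0x2B007 (P1/RW1/US1/PS0)
  ✓ 0x2BD1E  — 2 lookups

Entries read for #0: 2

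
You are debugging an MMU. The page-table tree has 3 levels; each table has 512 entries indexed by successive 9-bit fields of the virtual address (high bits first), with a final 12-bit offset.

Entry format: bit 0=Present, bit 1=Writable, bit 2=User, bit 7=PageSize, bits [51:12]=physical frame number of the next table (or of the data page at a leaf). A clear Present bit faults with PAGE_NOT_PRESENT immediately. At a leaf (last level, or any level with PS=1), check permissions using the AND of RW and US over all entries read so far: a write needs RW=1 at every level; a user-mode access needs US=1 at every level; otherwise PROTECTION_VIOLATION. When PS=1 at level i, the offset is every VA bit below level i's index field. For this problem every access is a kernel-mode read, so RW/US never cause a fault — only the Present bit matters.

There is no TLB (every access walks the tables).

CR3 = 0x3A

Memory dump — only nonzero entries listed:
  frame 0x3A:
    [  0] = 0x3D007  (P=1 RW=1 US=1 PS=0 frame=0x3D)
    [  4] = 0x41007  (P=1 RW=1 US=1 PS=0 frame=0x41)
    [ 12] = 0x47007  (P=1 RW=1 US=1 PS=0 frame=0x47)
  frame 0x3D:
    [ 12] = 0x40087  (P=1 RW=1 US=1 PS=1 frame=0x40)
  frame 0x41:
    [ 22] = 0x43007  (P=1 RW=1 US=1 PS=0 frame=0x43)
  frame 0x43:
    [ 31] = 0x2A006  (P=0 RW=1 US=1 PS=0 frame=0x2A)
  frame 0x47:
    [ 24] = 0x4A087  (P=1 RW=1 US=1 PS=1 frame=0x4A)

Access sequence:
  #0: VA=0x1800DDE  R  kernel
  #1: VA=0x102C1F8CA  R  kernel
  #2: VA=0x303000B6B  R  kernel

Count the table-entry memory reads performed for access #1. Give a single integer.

Walk each access:
#0 VA=0x1800DDE (r,kernel):
  L0: frame=0x3A idx=0 entry=0x3D007 [P=1 RW=1 US=1 PS=0]
  L1: frame=0x3D idx=12 entry=0x40087 [P=1 RW=1 US=1 PS=1]
  ✓ 0x40DDE (huge @L1)  — 2 lookups
#1 VA=0x102C1F8CA (r,kernel):
  L0: frame=0x3A idx=4 entry=0x41007 [P=1 RW=1 US=1 PS=0]
  L1: frame=0x41 idx=22 entry=0x43007 [P=1 RW=1 US=1 PS=0]
  L2: frame=0x43 idx=31 entry=0x2A006 [P=0 RW=1 US=1 PS=0]
  ✗ PAGE_NOT_PRESENT  [3 reads]
#2 VA=0x303000B6B (r,kernel):
  L0: frame=0x3A idx=12 entry=0x47007 [P=1 RW=1 US=1 PS=0]
  L1: frame=0x47 idx=24 entry=0x4A087 [P=1 RW=1 US=1 PS=1]
  ✓ 0x4AB6B (huge @L1)  — 2 lookups

Entries read for #1: 3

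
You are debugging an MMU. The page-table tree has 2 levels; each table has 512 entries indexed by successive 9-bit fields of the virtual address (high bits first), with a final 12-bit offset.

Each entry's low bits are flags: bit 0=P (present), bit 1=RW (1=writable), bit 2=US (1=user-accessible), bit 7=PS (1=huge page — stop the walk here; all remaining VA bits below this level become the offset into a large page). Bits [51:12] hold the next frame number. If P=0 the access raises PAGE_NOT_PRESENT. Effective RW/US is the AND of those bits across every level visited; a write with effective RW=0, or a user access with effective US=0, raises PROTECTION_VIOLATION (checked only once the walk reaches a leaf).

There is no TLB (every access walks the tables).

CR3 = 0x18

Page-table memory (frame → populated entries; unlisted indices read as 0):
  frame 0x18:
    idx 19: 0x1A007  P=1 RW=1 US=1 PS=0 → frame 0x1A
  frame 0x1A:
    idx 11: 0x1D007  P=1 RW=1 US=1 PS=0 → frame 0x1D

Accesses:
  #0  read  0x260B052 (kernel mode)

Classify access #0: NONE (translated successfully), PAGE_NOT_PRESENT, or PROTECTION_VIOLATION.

Per-access translation:
#0 VA=0x260B052 (r,kernel):
  lvl0: tbl 0x18, slot 19 ⇒ 0x1A007 (P1/RW1/US1/PS0)
  lvl1: tbl 0x1A, slot 11 ⇒ 0x1D007 (P1/RW1/US1/PS0)
  ✓ 0x1D052  — 2 lookups

Access #0 fault: NONE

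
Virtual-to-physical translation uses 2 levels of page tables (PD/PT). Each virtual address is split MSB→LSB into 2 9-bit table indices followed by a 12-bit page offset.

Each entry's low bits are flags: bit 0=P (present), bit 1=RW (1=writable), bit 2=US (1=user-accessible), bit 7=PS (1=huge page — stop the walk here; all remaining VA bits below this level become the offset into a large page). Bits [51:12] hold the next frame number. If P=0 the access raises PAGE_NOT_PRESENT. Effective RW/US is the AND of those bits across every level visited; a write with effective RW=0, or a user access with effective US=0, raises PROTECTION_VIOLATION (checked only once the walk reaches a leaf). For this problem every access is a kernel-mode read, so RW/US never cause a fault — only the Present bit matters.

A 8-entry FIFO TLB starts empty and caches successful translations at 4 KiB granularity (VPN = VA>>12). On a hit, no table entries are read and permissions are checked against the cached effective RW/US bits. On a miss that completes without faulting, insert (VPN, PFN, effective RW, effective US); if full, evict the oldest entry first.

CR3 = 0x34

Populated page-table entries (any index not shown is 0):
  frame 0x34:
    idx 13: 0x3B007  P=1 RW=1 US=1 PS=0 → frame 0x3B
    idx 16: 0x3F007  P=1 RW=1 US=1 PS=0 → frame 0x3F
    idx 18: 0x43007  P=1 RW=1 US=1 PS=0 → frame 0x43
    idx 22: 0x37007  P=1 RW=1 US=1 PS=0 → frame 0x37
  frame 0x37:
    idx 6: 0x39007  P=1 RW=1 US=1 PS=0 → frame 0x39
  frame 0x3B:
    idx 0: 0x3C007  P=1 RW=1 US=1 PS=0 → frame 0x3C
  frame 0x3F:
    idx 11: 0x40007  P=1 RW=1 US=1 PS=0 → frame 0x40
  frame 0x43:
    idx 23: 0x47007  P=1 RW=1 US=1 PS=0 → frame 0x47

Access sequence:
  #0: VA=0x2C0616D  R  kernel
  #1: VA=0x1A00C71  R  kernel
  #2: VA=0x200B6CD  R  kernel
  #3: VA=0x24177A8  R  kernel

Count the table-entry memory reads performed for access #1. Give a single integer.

Walk each access:
#0 VA=0x2C0616D (r,kernel):
  lvl0: tbl 0x34, slot 22 ⇒ 0x37007 (P1/RW1/US1/PS0)
  lvl1: tbl 0x37, slot 6 ⇒ 0x39007 (P1/RW1/US1/PS0)
  ✓ 0x3916D  — 2 lookups
#1 VA=0x1A00C71 (r,kernel):
  lvl0: tbl 0x34, slot 13 ⇒ 0x3B007 (P1/RW1/US1/PS0)
  lvl1: tbl 0x3B, slot 0 ⇒ 0x3C007 (P1/RW1/US1/PS0)
  ✓ 0x3CC71  — 2 lookups
#2 VA=0x200B6CD (r,kernel):
  lvl0: tbl 0x34, slot 16 ⇒ 0x3F007 (P1/RW1/US1/PS0)
  lvl1: tbl 0x3F, slot 11 ⇒ 0x40007 (P1/RW1/US1/PS0)
  ✓ 0x406CD  — 2 lookups
#3 VA=0x24177A8 (r,kernel):
  lvl0: tbl 0x34, slot 18 ⇒ 0x43007 (P1/RW1/US1/PS0)
  lvl1: tbl 0x43, slot 23 ⇒ 0x47007 (P1/RW1/US1/PS0)
  ✓ 0x477A8  — 2 lookups

Entries read for #1: 2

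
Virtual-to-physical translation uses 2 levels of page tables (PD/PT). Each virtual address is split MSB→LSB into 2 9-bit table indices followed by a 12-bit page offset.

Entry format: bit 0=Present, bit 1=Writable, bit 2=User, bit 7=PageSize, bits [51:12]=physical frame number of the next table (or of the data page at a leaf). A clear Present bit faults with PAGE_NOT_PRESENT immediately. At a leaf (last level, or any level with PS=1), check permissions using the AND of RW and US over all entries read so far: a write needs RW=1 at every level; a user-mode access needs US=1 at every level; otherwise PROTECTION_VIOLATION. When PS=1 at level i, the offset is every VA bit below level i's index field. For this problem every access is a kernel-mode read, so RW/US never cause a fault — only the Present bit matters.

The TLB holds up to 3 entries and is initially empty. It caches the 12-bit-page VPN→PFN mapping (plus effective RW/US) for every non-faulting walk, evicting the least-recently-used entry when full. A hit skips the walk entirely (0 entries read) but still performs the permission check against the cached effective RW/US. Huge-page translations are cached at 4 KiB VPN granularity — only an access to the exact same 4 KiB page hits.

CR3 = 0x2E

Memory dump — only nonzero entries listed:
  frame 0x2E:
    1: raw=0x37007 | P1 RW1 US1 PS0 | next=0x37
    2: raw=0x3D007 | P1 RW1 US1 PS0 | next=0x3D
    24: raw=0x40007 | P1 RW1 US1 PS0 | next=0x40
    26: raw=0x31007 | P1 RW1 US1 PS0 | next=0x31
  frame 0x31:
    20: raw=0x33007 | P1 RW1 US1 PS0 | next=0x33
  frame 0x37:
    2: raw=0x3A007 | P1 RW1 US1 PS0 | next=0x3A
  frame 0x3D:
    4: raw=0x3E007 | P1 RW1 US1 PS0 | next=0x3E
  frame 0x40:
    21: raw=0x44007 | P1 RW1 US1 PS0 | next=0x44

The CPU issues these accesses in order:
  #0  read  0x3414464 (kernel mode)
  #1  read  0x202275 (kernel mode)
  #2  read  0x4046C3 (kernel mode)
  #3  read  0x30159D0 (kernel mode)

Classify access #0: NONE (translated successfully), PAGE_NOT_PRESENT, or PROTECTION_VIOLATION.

Trace:
#0 VA=0x3414464 (r,kernel):
  lvl0: tbl 0x2E, slot 26 ⇒ 0x31007 (P1/RW1/US1/PS0)
  lvl1: tbl 0x31, slot 20 ⇒ 0x33007 (P1/RW1/US1/PS0)
  ✓ 0x33464  — 2 lookups
#1 VA=0x202275 (r,kernel):
  lvl0: tbl 0x2E, slot 1 ⇒ 0x37007 (P1/RW1/US1/PS0)
  lvl1: tbl 0x37, slot 2 ⇒ 0x3A007 (P1/RW1/US1/PS0)
  ✓ 0x3A275  — 2 lookups
#2 VA=0x4046C3 (r,kernel):
  lvl0: tbl 0x2E, slot 2 ⇒ 0x3D007 (P1/RW1/US1/PS0)
  lvl1: tbl 0x3D, slot 4 ⇒ 0x3E007 (P1/RW1/US1/PS0)
  ✓ 0x3E6C3  — 2 lookups
#3 VA=0x30159D0 (r,kernel):
  lvl0: tbl 0x2E, slot 24 ⇒ 0x40007 (P1/RW1/US1/PS0)
  lvl1: tbl 0x40, slot 21 ⇒ 0x44007 (P1/RW1/US1/PS0)
  ✓ 0x449D0  — 2 lookups

Access #0 fault: NONE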